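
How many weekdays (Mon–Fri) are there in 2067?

Jan 1, 2067 is a Saturday.
The range spans 365 days (inclusive of both endpoints).
365 = 7 × 52 + 1, so there are 52 full weeks plus 1 extra day.
Each full week contributes 5 weekdays (Mon–Fri): 52 × 5 = 260.
The 1 extra day is Sat — none qualify.
Total: 260 + 0 = 260.

260 weekdays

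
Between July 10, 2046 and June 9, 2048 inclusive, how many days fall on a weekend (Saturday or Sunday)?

July 10, 2046 is a Tuesday.
That's 701 days from start to end, counting both.
701 = 7 × 100 + 1, so there are 100 full weeks plus 1 extra day.
Each full week contributes 2 weekend days (Sat, Sun): 100 × 2 = 200.
The 1 extra day is Tuesday — none qualify.
Total: 200 + 0 = 200.

200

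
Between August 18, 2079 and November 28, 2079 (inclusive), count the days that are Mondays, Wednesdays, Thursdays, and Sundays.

58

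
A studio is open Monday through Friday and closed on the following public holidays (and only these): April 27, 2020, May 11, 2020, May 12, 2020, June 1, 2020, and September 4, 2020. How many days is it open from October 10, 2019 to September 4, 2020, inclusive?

October 10, 2019 is a Thursday.
The range spans 331 days (inclusive of both endpoints).
331 = 7 × 47 + 2, so there are 47 full weeks plus 2 extra days.
Each full week contributes 5 weekdays (Mon–Fri): 47 × 5 = 235.
The 2 extra days are Thu, Fri — 2 of them qualify.
Total: 235 + 2 = 237.
Holidays: April 27, 2020 (Mon); May 11, 2020 (Mon); May 12, 2020 (Tue); June 1, 2020 (Mon); September 4, 2020 (Fri).
All 5 holidays fall on weekdays, so subtract 5.
Business days: 237 − 5 = 232.

232 business days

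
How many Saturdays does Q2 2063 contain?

13

2063-04-01 is a Sunday.
The range spans 91 days (inclusive of both endpoints).
91 = 7 × 13, so the span is exactly 13 full weeks.
Each full week contributes one Saturday: 13 so far.
Total: 13.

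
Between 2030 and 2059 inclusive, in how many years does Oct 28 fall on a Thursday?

4

Day of week of October 28 in each year:
2030: Mon, 2031: Tue, 2032: Thu ✓, 2033: Fri, 2034: Sat, 2035: Sun, 2036: Tue, 2037: Wed, 2038: Thu ✓, 2039: Fri, 2040: Sun, 2041: Mon, 2042: Tue, 2043: Wed, 2044: Fri, 2045: Sat, 2046: Sun, 2047: Mon, 2048: Wed, 2049: Thu ✓, 2050: Fri, 2051: Sat, 2052: Mon, 2053: Tue, 2054: Wed, 2055: Thu ✓, 2056: Sat, 2057: Sun, 2058: Mon, 2059: Tue
Thursdays: 2032, 2038, 2049, 2055.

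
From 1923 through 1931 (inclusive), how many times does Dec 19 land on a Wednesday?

Day of week of December 19 in each year:
1923: Wed ✓, 1924: Fri, 1925: Sat, 1926: Sun, 1927: Mon, 1928: Wed ✓, 1929: Thu, 1930: Fri, 1931: Sat
Wednesdays: 1923, 1928.

2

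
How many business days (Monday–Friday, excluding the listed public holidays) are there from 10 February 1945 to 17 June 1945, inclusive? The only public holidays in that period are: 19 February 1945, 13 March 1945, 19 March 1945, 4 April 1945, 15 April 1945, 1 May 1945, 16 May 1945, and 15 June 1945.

10 February 1945 is a Saturday.
The range spans 128 days (inclusive of both endpoints).
128 = 7 × 18 + 2, so there are 18 full weeks plus 2 extra days.
Each full week contributes 5 weekdays (Mon–Fri): 18 × 5 = 90.
The 2 extra days are Sat, Sun — none qualify.
Total: 90 + 0 = 90.
Holidays: 19 February 1945 (Mon); 13 March 1945 (Tue); 19 March 1945 (Mon); 4 April 1945 (Wed); 15 April 1945 (Sun); 1 May 1945 (Tue); 16 May 1945 (Wed); 15 June 1945 (Fri).
7 of the 8 holidays fall on weekdays; the rest are weekends and were already excluded.
Business days: 90 − 7 = 83.

83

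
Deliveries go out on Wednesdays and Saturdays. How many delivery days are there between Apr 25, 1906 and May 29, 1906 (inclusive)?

Apr 25, 1906 is a Wednesday.
The range spans 35 days (inclusive of both endpoints).
35 = 7 × 5, so the span is exactly 5 full weeks.
Each full week contributes 2 days from the set (Wed, Sat): 5 × 2 = 10.

10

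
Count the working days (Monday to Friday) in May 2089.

May 1, 2089 is a Sunday.
The range spans 31 days (inclusive of both endpoints).
31 = 7 × 4 + 3, so there are 4 full weeks plus 3 extra days.
Each full week contributes 5 weekdays (Mon–Fri): 4 × 5 = 20.
The 3 extra days are Sun, Mon, Tue — 2 of them qualify.
Total: 20 + 2 = 22.

22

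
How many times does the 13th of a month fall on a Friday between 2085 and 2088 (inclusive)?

7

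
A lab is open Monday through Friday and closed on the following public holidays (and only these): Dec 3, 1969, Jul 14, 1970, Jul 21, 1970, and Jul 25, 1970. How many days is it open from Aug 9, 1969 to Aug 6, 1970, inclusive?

256 working days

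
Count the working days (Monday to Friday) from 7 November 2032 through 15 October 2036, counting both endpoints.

1028 weekdays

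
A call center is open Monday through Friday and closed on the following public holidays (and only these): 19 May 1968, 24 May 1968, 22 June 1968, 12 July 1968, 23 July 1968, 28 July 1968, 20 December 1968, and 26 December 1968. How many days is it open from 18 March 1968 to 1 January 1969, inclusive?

203 business days

18 March 1968 is a Monday.
The range spans 290 days (inclusive of both endpoints).
290 = 7 × 41 + 3, so there are 41 full weeks plus 3 extra days.
Each full week contributes 5 weekdays (Mon–Fri): 41 × 5 = 205.
The 3 extra days are Monday, Tuesday, Wednesday — 3 of them qualify.
Total: 205 + 3 = 208.
Holidays: 19 May 1968 (Sun); 24 May 1968 (Fri); 22 June 1968 (Sat); 12 July 1968 (Fri); 23 July 1968 (Tue); 28 July 1968 (Sun); 20 December 1968 (Fri); 26 December 1968 (Thu).
5 of the 8 holidays fall on weekdays; the rest are weekends and were already excluded.
Business days: 208 − 5 = 203.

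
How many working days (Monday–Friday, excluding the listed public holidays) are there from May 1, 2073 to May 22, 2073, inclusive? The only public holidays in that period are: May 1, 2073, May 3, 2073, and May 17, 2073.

13

May 1, 2073 is a Monday.
That's 22 days from start to end, counting both.
22 = 7 × 3 + 1, so there are 3 full weeks plus 1 extra day.
Each full week contributes 5 weekdays (Mon–Fri): 3 × 5 = 15.
The 1 extra day is Monday — 1 of them qualifies.
Total: 15 + 1 = 16.
Holidays: May 1, 2073 (Mon); May 3, 2073 (Wed); May 17, 2073 (Wed).
All 3 holidays fall on weekdays, so subtract 3.
Business days: 16 − 3 = 13.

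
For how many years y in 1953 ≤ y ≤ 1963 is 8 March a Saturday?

Day of week of March 8 in each year:
1953: Sun, 1954: Mon, 1955: Tue, 1956: Thu, 1957: Fri, 1958: Sat ✓, 1959: Sun, 1960: Tue, 1961: Wed, 1962: Thu, 1963: Fri
Saturdays: 1958.

1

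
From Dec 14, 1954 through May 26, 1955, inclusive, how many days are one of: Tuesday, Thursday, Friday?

Dec 14, 1954 is a Tuesday.
That's 164 days from start to end, counting both.
164 = 7 × 23 + 3, so there are 23 full weeks plus 3 extra days.
Each full week contributes 3 days from the set (Tue, Thu, Fri): 23 × 3 = 69.
The 3 extra days are Tuesday, Wednesday, Thursday — 2 of them qualify.
Total: 69 + 2 = 71.

71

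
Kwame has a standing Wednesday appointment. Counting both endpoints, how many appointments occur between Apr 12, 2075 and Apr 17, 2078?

157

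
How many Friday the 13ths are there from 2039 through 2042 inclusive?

7

Friday-the-13ths by year:
2039: May
2040: Jan, Apr, Jul
2041: Sep, Dec
2042: Jun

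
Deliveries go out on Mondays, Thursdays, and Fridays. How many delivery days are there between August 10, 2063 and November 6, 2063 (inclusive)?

38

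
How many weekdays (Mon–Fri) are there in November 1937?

22

Nov 1, 1937 is a Monday.
From Nov 1, 1937 to Nov 30, 1937 is 30 days inclusive.
30 = 7 × 4 + 2, so there are 4 full weeks plus 2 extra days.
Each full week contributes 5 weekdays (Mon–Fri): 4 × 5 = 20.
The 2 extra days are Mon, Tue — 2 of them qualify.
Total: 20 + 2 = 22.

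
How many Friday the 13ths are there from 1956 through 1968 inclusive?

24

Friday-the-13ths by year:
1956: Jan, Apr, Jul
1957: Sep, Dec
1958: Jun
1959: Feb, Mar, Nov
1960: May
1961: Jan, Oct
1962: Apr, Jul
1963: Sep, Dec
1964: Mar, Nov
1965: Aug
1966: May
1967: Jan, Oct
1968: Sep, Dec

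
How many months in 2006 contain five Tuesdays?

4

A month has five Tuesdays exactly when Tuesday falls within its first (length − 28) days.
Jan: 31 days, starts Sun → 5 of Sun, Mon, Tue ✓
Feb: 28 days, starts Wed → 5 of (none)
Mar: 31 days, starts Wed → 5 of Wed, Thu, Fri
Apr: 30 days, starts Sat → 5 of Sat, Sun
May: 31 days, starts Mon → 5 of Mon, Tue, Wed ✓
Jun: 30 days, starts Thu → 5 of Thu, Fri
Jul: 31 days, starts Sat → 5 of Sat, Sun, Mon
Aug: 31 days, starts Tue → 5 of Tue, Wed, Thu ✓
Sep: 30 days, starts Fri → 5 of Fri, Sat
Oct: 31 days, starts Sun → 5 of Sun, Mon, Tue ✓
Nov: 30 days, starts Wed → 5 of Wed, Thu
Dec: 31 days, starts Fri → 5 of Fri, Sat, Sun
Months with five Tuesdays: Jan, May, Aug, Oct.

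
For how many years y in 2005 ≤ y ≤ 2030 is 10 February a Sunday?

4

Day of week of February 10 in each year:
2005: Thu, 2006: Fri, 2007: Sat, 2008: Sun ✓, 2009: Tue, 2010: Wed, 2011: Thu, 2012: Fri, 2013: Sun ✓, 2014: Mon, 2015: Tue, 2016: Wed, 2017: Fri, 2018: Sat, 2019: Sun ✓, 2020: Mon, 2021: Wed, 2022: Thu, 2023: Fri, 2024: Sat, 2025: Mon, 2026: Tue, 2027: Wed, 2028: Thu, 2029: Sat, 2030: Sun ✓
Sundays: 2008, 2013, 2019, 2030.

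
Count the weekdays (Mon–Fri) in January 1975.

23 weekdays

1975-01-01 is a Wednesday.
The range spans 31 days (inclusive of both endpoints).
31 = 7 × 4 + 3, so there are 4 full weeks plus 3 extra days.
Each full week contributes 5 weekdays (Mon–Fri): 4 × 5 = 20.
The 3 extra days are Wed, Thu, Fri — 3 of them qualify.
Total: 20 + 3 = 23.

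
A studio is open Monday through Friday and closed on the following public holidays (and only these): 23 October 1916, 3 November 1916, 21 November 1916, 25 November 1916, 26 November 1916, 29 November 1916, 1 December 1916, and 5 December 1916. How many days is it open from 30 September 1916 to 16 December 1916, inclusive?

30 September 1916 is a Saturday.
The range spans 78 days (inclusive of both endpoints).
78 = 7 × 11 + 1, so there are 11 full weeks plus 1 extra day.
Each full week contributes 5 weekdays (Mon–Fri): 11 × 5 = 55.
The 1 extra day is Saturday — none qualify.
Total: 55 + 0 = 55.
Holidays: 23 October 1916 (Mon); 3 November 1916 (Fri); 21 November 1916 (Tue); 25 November 1916 (Sat); 26 November 1916 (Sun); 29 November 1916 (Wed); 1 December 1916 (Fri); 5 December 1916 (Tue).
6 of the 8 holidays fall on weekdays; the rest are weekends and were already excluded.
Business days: 55 − 6 = 49.

49 working days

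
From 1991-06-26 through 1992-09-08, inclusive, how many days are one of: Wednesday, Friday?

126

1991-06-26 is a Wednesday.
The range spans 441 days (inclusive of both endpoints).
441 = 7 × 63, so the span is exactly 63 full weeks.
Each full week contributes 2 days from the set (Wed, Fri): 63 × 2 = 126.
Total: 126.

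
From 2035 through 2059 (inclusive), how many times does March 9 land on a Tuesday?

Day of week of March 9 in each year:
2035: Fri, 2036: Sun, 2037: Mon, 2038: Tue ✓, 2039: Wed, 2040: Fri, 2041: Sat, 2042: Sun, 2043: Mon, 2044: Wed, 2045: Thu, 2046: Fri, 2047: Sat, 2048: Mon, 2049: Tue ✓, 2050: Wed, 2051: Thu, 2052: Sat, 2053: Sun, 2054: Mon, 2055: Tue ✓, 2056: Thu, 2057: Fri, 2058: Sat, 2059: Sun
Tuesdays: 2038, 2049, 2055.

3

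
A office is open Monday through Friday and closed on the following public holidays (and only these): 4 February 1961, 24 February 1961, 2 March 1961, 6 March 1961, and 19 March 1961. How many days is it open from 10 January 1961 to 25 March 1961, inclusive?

51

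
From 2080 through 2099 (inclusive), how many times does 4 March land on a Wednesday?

Day of week of March 4 in each year:
2080: Mon, 2081: Tue, 2082: Wed ✓, 2083: Thu, 2084: Sat, 2085: Sun, 2086: Mon, 2087: Tue, 2088: Thu, 2089: Fri, 2090: Sat, 2091: Sun, 2092: Tue, 2093: Wed ✓, 2094: Thu, 2095: Fri, 2096: Sun, 2097: Mon, 2098: Tue, 2099: Wed ✓
Wednesdays: 2082, 2093, 2099.

3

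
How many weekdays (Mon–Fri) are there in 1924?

262

1 January 1924 is a Tuesday.
That's 366 days from start to end, counting both.
366 = 7 × 52 + 2, so there are 52 full weeks plus 2 extra days.
Each full week contributes 5 weekdays (Mon–Fri): 52 × 5 = 260.
The 2 extra days are Tue, Wed — 2 of them qualify.
Total: 260 + 2 = 262.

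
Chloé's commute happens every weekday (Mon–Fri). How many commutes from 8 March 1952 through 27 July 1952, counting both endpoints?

8 March 1952 is a Saturday.
From 8 March 1952 to 27 July 1952 is 142 days inclusive.
142 = 7 × 20 + 2, so there are 20 full weeks plus 2 extra days.
Each full week contributes 5 weekdays (Mon–Fri): 20 × 5 = 100.
The 2 extra days are Saturday, Sunday — none qualify.
Total: 100 + 0 = 100.

100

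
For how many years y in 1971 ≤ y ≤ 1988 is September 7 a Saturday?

Day of week of September 7 in each year:
1971: Tue, 1972: Thu, 1973: Fri, 1974: Sat ✓, 1975: Sun, 1976: Tue, 1977: Wed, 1978: Thu, 1979: Fri, 1980: Sun, 1981: Mon, 1982: Tue, 1983: Wed, 1984: Fri, 1985: Sat ✓, 1986: Sun, 1987: Mon, 1988: Wed
Saturdays: 1974, 1985.

2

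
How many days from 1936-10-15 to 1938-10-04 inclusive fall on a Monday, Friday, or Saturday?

1936-10-15 is a Thursday.
From 1936-10-15 to 1938-10-04 is 720 days inclusive.
720 = 7 × 102 + 6, so there are 102 full weeks plus 6 extra days.
Each full week contributes 3 days from the set (Mon, Fri, Sat): 102 × 3 = 306.
The 6 extra days are Thursday, Friday, Saturday, Sunday, Monday, Tuesday — 3 of them qualify.
Total: 306 + 3 = 309.

309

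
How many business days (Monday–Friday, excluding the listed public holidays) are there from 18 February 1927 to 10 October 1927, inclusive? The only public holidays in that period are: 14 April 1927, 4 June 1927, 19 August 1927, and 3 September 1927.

165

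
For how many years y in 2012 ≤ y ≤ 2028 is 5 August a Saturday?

3

Day of week of August 5 in each year:
2012: Sun, 2013: Mon, 2014: Tue, 2015: Wed, 2016: Fri, 2017: Sat ✓, 2018: Sun, 2019: Mon, 2020: Wed, 2021: Thu, 2022: Fri, 2023: Sat ✓, 2024: Mon, 2025: Tue, 2026: Wed, 2027: Thu, 2028: Sat ✓
Saturdays: 2017, 2023, 2028.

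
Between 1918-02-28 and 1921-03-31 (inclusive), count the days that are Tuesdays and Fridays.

1918-02-28 is a Thursday.
The range spans 1128 days (inclusive of both endpoints).
1128 = 7 × 161 + 1, so there are 161 full weeks plus 1 extra day.
Each full week contributes 2 days from the set (Tue, Fri): 161 × 2 = 322.
The 1 extra day is Thursday — none qualify.
Total: 322 + 0 = 322.

322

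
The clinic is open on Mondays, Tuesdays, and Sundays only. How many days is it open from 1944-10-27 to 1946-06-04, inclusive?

1944-10-27 is a Friday.
The range spans 586 days (inclusive of both endpoints).
586 = 7 × 83 + 5, so there are 83 full weeks plus 5 extra days.
Each full week contributes 3 days from the set (Mon, Tue, Sun): 83 × 3 = 249.
The 5 extra days are Friday, Saturday, Sunday, Monday, Tuesday — 3 of them qualify.
Total: 249 + 3 = 252.

252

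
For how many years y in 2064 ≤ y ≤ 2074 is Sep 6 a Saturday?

Day of week of September 6 in each year:
2064: Sat ✓, 2065: Sun, 2066: Mon, 2067: Tue, 2068: Thu, 2069: Fri, 2070: Sat ✓, 2071: Sun, 2072: Tue, 2073: Wed, 2074: Thu
Saturdays: 2064, 2070.

2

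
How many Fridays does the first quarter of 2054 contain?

13

January 1, 2054 is a Thursday.
From January 1, 2054 to March 31, 2054 is 90 days inclusive.
90 = 7 × 12 + 6, so there are 12 full weeks plus 6 extra days.
Each full week contributes one Friday: 12 so far.
The 6 extra days are Thu, Fri, Sat, Sun, Mon, Tue — 1 of them qualifies.
Total: 12 + 1 = 13.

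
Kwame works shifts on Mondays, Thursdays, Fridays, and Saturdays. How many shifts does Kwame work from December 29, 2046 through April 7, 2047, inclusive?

December 29, 2046 is a Saturday.
The range spans 100 days (inclusive of both endpoints).
100 = 7 × 14 + 2, so there are 14 full weeks plus 2 extra days.
Each full week contributes 4 days from the set (Mon, Thu, Fri, Sat): 14 × 4 = 56.
The 2 extra days are Sat, Sun — 1 of them qualifies.
Total: 56 + 1 = 57.

57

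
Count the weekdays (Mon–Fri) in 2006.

260

January 1, 2006 is a Sunday.
That's 365 days from start to end, counting both.
365 = 7 × 52 + 1, so there are 52 full weeks plus 1 extra day.
Each full week contributes 5 weekdays (Mon–Fri): 52 × 5 = 260.
The 1 extra day is Sunday — none qualify.
Total: 260 + 0 = 260.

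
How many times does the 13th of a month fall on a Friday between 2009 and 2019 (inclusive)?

Friday-the-13ths by year:
2009: Feb, Mar, Nov
2010: Aug
2011: May
2012: Jan, Apr, Jul
2013: Sep, Dec
2014: Jun
2015: Feb, Mar, Nov
2016: May
2017: Jan, Oct
2018: Apr, Jul
2019: Sep, Dec

21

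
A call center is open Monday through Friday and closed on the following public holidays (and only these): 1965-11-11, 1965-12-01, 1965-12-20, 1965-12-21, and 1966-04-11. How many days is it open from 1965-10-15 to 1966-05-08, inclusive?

141

1965-10-15 is a Friday.
That's 206 days from start to end, counting both.
206 = 7 × 29 + 3, so there are 29 full weeks plus 3 extra days.
Each full week contributes 5 weekdays (Mon–Fri): 29 × 5 = 145.
The 3 extra days are Fri, Sat, Sun — 1 of them qualifies.
Total: 145 + 1 = 146.
Holidays: 1965-11-11 (Thu); 1965-12-01 (Wed); 1965-12-20 (Mon); 1965-12-21 (Tue); 1966-04-11 (Mon).
All 5 holidays fall on weekdays, so subtract 5.
Business days: 146 − 5 = 141.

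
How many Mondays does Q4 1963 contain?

13

Oct 1, 1963 is a Tuesday.
That's 92 days from start to end, counting both.
92 = 7 × 13 + 1, so there are 13 full weeks plus 1 extra day.
Each full week contributes one Monday: 13 so far.
The 1 extra day is Tuesday — none qualify.
Total: 13 + 0 = 13.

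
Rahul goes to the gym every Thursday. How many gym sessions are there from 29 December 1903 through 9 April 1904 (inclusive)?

15 Thursdays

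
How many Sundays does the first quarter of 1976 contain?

13

Jan 1, 1976 is a Thursday.
From Jan 1, 1976 to Mar 31, 1976 is 91 days inclusive.
91 = 7 × 13, so the span is exactly 13 full weeks.
Each full week contributes one Sunday: 13 so far.
Total: 13.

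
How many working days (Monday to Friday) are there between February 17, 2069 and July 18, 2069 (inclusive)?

February 17, 2069 is a Sunday.
From February 17, 2069 to July 18, 2069 is 152 days inclusive.
152 = 7 × 21 + 5, so there are 21 full weeks plus 5 extra days.
Each full week contributes 5 weekdays (Mon–Fri): 21 × 5 = 105.
The 5 extra days are Sunday, Monday, Tuesday, Wednesday, Thursday — 4 of them qualify.
Total: 105 + 4 = 109.

109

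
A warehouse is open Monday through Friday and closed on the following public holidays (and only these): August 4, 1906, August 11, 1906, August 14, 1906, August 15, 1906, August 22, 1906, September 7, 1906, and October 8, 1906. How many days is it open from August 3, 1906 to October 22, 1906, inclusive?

August 3, 1906 is a Friday.
From August 3, 1906 to October 22, 1906 is 81 days inclusive.
81 = 7 × 11 + 4, so there are 11 full weeks plus 4 extra days.
Each full week contributes 5 weekdays (Mon–Fri): 11 × 5 = 55.
The 4 extra days are Fri, Sat, Sun, Mon — 2 of them qualify.
Total: 55 + 2 = 57.
Holidays: August 4, 1906 (Sat); August 11, 1906 (Sat); August 14, 1906 (Tue); August 15, 1906 (Wed); August 22, 1906 (Wed); September 7, 1906 (Fri); October 8, 1906 (Mon).
5 of the 7 holidays fall on weekdays; the rest are weekends and were already excluded.
Business days: 57 − 5 = 52.

52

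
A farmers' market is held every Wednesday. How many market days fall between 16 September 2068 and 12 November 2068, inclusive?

16 September 2068 is a Sunday.
That's 58 days from start to end, counting both.
58 = 7 × 8 + 2, so there are 8 full weeks plus 2 extra days.
Each full week contributes one Wednesday: 8 so far.
The 2 extra days are Sun, Mon — none qualify.
Total: 8 + 0 = 8.

8 Wednesdays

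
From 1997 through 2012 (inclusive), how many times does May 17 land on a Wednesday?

2

Day of week of May 17 in each year:
1997: Sat, 1998: Sun, 1999: Mon, 2000: Wed ✓, 2001: Thu, 2002: Fri, 2003: Sat, 2004: Mon, 2005: Tue, 2006: Wed ✓, 2007: Thu, 2008: Sat, 2009: Sun, 2010: Mon, 2011: Tue, 2012: Thu
Wednesdays: 2000, 2006.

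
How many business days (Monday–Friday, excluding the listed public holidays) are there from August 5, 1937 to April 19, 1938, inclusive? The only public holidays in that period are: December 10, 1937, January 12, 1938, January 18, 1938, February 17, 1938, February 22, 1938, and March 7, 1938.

August 5, 1937 is a Thursday.
The range spans 258 days (inclusive of both endpoints).
258 = 7 × 36 + 6, so there are 36 full weeks plus 6 extra days.
Each full week contributes 5 weekdays (Mon–Fri): 36 × 5 = 180.
The 6 extra days are Thursday, Friday, Saturday, Sunday, Monday, Tuesday — 4 of them qualify.
Total: 180 + 4 = 184.
Holidays: December 10, 1937 (Fri); January 12, 1938 (Wed); January 18, 1938 (Tue); February 17, 1938 (Thu); February 22, 1938 (Tue); March 7, 1938 (Mon).
All 6 holidays fall on weekdays, so subtract 6.
Business days: 184 − 6 = 178.

178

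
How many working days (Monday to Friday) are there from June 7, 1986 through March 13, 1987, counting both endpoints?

200

June 7, 1986 is a Saturday.
The range spans 280 days (inclusive of both endpoints).
280 = 7 × 40, so the span is exactly 40 full weeks.
Each full week contributes 5 weekdays (Mon–Fri): 40 × 5 = 200.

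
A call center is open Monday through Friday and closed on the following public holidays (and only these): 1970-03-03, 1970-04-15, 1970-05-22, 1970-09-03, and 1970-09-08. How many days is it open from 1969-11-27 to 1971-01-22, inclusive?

297

1969-11-27 is a Thursday.
The range spans 422 days (inclusive of both endpoints).
422 = 7 × 60 + 2, so there are 60 full weeks plus 2 extra days.
Each full week contributes 5 weekdays (Mon–Fri): 60 × 5 = 300.
The 2 extra days are Thursday, Friday — 2 of them qualify.
Total: 300 + 2 = 302.
Holidays: 1970-03-03 (Tue); 1970-04-15 (Wed); 1970-05-22 (Fri); 1970-09-03 (Thu); 1970-09-08 (Tue).
All 5 holidays fall on weekdays, so subtract 5.
Business days: 302 − 5 = 297.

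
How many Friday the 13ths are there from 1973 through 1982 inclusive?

Friday-the-13ths by year:
1973: Apr, Jul
1974: Sep, Dec
1975: Jun
1976: Feb, Aug
1977: May
1978: Jan, Oct
1979: Apr, Jul
1980: Jun
1981: Feb, Mar, Nov
1982: Aug

17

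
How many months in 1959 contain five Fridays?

4

A month has five Fridays exactly when Friday falls within its first (length − 28) days.
Jan: 31 days, starts Thu → 5 of Thu, Fri, Sat ✓
Feb: 28 days, starts Sun → 5 of (none)
Mar: 31 days, starts Sun → 5 of Sun, Mon, Tue
Apr: 30 days, starts Wed → 5 of Wed, Thu
May: 31 days, starts Fri → 5 of Fri, Sat, Sun ✓
Jun: 30 days, starts Mon → 5 of Mon, Tue
Jul: 31 days, starts Wed → 5 of Wed, Thu, Fri ✓
Aug: 31 days, starts Sat → 5 of Sat, Sun, Mon
Sep: 30 days, starts Tue → 5 of Tue, Wed
Oct: 31 days, starts Thu → 5 of Thu, Fri, Sat ✓
Nov: 30 days, starts Sun → 5 of Sun, Mon
Dec: 31 days, starts Tue → 5 of Tue, Wed, Thu
Months with five Fridays: Jan, May, Jul, Oct.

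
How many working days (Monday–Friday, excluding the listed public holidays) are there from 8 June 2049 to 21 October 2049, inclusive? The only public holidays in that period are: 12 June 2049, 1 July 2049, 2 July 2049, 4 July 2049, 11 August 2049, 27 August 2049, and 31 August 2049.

8 June 2049 is a Tuesday.
That's 136 days from start to end, counting both.
136 = 7 × 19 + 3, so there are 19 full weeks plus 3 extra days.
Each full week contributes 5 weekdays (Mon–Fri): 19 × 5 = 95.
The 3 extra days are Tuesday, Wednesday, Thursday — 3 of them qualify.
Total: 95 + 3 = 98.
Holidays: 12 June 2049 (Sat); 1 July 2049 (Thu); 2 July 2049 (Fri); 4 July 2049 (Sun); 11 August 2049 (Wed); 27 August 2049 (Fri); 31 August 2049 (Tue).
5 of the 7 holidays fall on weekdays; the rest are weekends and were already excluded.
Business days: 98 − 5 = 93.

93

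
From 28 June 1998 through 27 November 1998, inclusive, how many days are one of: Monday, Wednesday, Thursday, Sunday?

88

28 June 1998 is a Sunday.
The range spans 153 days (inclusive of both endpoints).
153 = 7 × 21 + 6, so there are 21 full weeks plus 6 extra days.
Each full week contributes 4 days from the set (Mon, Wed, Thu, Sun): 21 × 4 = 84.
The 6 extra days are Sunday, Monday, Tuesday, Wednesday, Thursday, Friday — 4 of them qualify.
Total: 84 + 4 = 88.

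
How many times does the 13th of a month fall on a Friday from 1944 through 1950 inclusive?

11

Friday-the-13ths by year:
1944: Oct
1945: Apr, Jul
1946: Sep, Dec
1947: Jun
1948: Feb, Aug
1949: May
1950: Jan, Oct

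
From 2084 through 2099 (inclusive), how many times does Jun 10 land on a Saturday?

2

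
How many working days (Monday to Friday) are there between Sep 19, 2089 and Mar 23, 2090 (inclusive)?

Sep 19, 2089 is a Monday.
From Sep 19, 2089 to Mar 23, 2090 is 186 days inclusive.
186 = 7 × 26 + 4, so there are 26 full weeks plus 4 extra days.
Each full week contributes 5 weekdays (Mon–Fri): 26 × 5 = 130.
The 4 extra days are Mon, Tue, Wed, Thu — 4 of them qualify.
Total: 130 + 4 = 134.

134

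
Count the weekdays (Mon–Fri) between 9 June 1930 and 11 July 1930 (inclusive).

25 weekdays

9 June 1930 is a Monday.
That's 33 days from start to end, counting both.
33 = 7 × 4 + 5, so there are 4 full weeks plus 5 extra days.
Each full week contributes 5 weekdays (Mon–Fri): 4 × 5 = 20.
The 5 extra days are Monday, Tuesday, Wednesday, Thursday, Friday — 5 of them qualify.
Total: 20 + 5 = 25.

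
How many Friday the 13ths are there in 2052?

The 13th falls on a Friday when the month's 13th has weekday Fri.
Jan 13 is Sat; Feb 13 is Tue; Mar 13 is Wed; Apr 13 is Sat; May 13 is Mon; Jun 13 is Thu; Jul 13 is Sat; Aug 13 is Tue; Sep 13 is Fri ✓; Oct 13 is Sun; Nov 13 is Wed; Dec 13 is Fri ✓.
Friday the 13ths: Sep, Dec.

2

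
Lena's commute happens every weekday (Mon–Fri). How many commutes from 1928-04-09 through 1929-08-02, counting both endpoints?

1928-04-09 is a Monday.
From 1928-04-09 to 1929-08-02 is 481 days inclusive.
481 = 7 × 68 + 5, so there are 68 full weeks plus 5 extra days.
Each full week contributes 5 weekdays (Mon–Fri): 68 × 5 = 340.
The 5 extra days are Monday, Tuesday, Wednesday, Thursday, Friday — 5 of them qualify.
Total: 340 + 5 = 345.

345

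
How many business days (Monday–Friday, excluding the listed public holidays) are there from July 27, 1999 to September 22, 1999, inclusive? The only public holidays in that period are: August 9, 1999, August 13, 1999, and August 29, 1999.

40

July 27, 1999 is a Tuesday.
From July 27, 1999 to September 22, 1999 is 58 days inclusive.
58 = 7 × 8 + 2, so there are 8 full weeks plus 2 extra days.
Each full week contributes 5 weekdays (Mon–Fri): 8 × 5 = 40.
The 2 extra days are Tuesday, Wednesday — 2 of them qualify.
Total: 40 + 2 = 42.
Holidays: August 9, 1999 (Mon); August 13, 1999 (Fri); August 29, 1999 (Sun).
2 of the 3 holidays fall on weekdays; the rest are weekends and were already excluded.
Business days: 42 − 2 = 40.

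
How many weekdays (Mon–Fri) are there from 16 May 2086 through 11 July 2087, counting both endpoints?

302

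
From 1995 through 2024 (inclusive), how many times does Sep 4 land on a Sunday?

4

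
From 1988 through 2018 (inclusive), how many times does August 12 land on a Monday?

4

Day of week of August 12 in each year:
1988: Fri, 1989: Sat, 1990: Sun, 1991: Mon ✓, 1992: Wed, 1993: Thu, 1994: Fri, 1995: Sat, 1996: Mon ✓, 1997: Tue, 1998: Wed, 1999: Thu, 2000: Sat, 2001: Sun, 2002: Mon ✓, 2003: Tue, 2004: Thu, 2005: Fri, 2006: Sat, 2007: Sun, 2008: Tue, 2009: Wed, 2010: Thu, 2011: Fri, 2012: Sun, 2013: Mon ✓, 2014: Tue, 2015: Wed, 2016: Fri, 2017: Sat, 2018: Sun
Mondays: 1991, 1996, 2002, 2013.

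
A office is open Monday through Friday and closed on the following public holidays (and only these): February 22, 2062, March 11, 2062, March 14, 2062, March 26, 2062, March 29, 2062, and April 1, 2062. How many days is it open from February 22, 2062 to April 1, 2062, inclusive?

25

February 22, 2062 is a Wednesday.
The range spans 39 days (inclusive of both endpoints).
39 = 7 × 5 + 4, so there are 5 full weeks plus 4 extra days.
Each full week contributes 5 weekdays (Mon–Fri): 5 × 5 = 25.
The 4 extra days are Wed, Thu, Fri, Sat — 3 of them qualify.
Total: 25 + 3 = 28.
Holidays: February 22, 2062 (Wed); March 11, 2062 (Sat); March 14, 2062 (Tue); March 26, 2062 (Sun); March 29, 2062 (Wed); April 1, 2062 (Sat).
3 of the 6 holidays fall on weekdays; the rest are weekends and were already excluded.
Business days: 28 − 3 = 25.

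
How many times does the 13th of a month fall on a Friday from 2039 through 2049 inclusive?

20

Friday-the-13ths by year:
2039: May
2040: Jan, Apr, Jul
2041: Sep, Dec
2042: Jun
2043: Feb, Mar, Nov
2044: May
2045: Jan, Oct
2046: Apr, Jul
2047: Sep, Dec
2048: Mar, Nov
2049: Aug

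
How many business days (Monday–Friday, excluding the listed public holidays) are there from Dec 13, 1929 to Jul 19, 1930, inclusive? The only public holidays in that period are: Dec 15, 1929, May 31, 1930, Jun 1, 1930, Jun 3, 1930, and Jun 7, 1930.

155

Dec 13, 1929 is a Friday.
That's 219 days from start to end, counting both.
219 = 7 × 31 + 2, so there are 31 full weeks plus 2 extra days.
Each full week contributes 5 weekdays (Mon–Fri): 31 × 5 = 155.
The 2 extra days are Fri, Sat — 1 of them qualifies.
Total: 155 + 1 = 156.
Holidays: Dec 15, 1929 (Sun); May 31, 1930 (Sat); Jun 1, 1930 (Sun); Jun 3, 1930 (Tue); Jun 7, 1930 (Sat).
1 of the 5 holidays fall on weekdays; the rest are weekends and were already excluded.
Business days: 156 − 1 = 155.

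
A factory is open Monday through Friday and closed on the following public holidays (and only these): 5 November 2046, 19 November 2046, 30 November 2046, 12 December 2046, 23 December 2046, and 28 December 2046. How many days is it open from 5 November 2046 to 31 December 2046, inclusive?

5 November 2046 is a Monday.
That's 57 days from start to end, counting both.
57 = 7 × 8 + 1, so there are 8 full weeks plus 1 extra day.
Each full week contributes 5 weekdays (Mon–Fri): 8 × 5 = 40.
The 1 extra day is Mon — 1 of them qualifies.
Total: 40 + 1 = 41.
Holidays: 5 November 2046 (Mon); 19 November 2046 (Mon); 30 November 2046 (Fri); 12 December 2046 (Wed); 23 December 2046 (Sun); 28 December 2046 (Fri).
5 of the 6 holidays fall on weekdays; the rest are weekends and were already excluded.
Business days: 41 − 5 = 36.

36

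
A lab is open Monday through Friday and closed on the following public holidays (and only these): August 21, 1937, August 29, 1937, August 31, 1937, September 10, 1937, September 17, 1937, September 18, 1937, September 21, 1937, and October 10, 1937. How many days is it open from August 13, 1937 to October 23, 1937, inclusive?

47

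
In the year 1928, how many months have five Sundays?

5

A month has five Sundays exactly when Sunday falls within its first (length − 28) days.
Jan: 31 days, starts Sun → 5 of Sun, Mon, Tue ✓
Feb: 29 days, starts Wed → 5 of Wed
Mar: 31 days, starts Thu → 5 of Thu, Fri, Sat
Apr: 30 days, starts Sun → 5 of Sun, Mon ✓
May: 31 days, starts Tue → 5 of Tue, Wed, Thu
Jun: 30 days, starts Fri → 5 of Fri, Sat
Jul: 31 days, starts Sun → 5 of Sun, Mon, Tue ✓
Aug: 31 days, starts Wed → 5 of Wed, Thu, Fri
Sep: 30 days, starts Sat → 5 of Sat, Sun ✓
Oct: 31 days, starts Mon → 5 of Mon, Tue, Wed
Nov: 30 days, starts Thu → 5 of Thu, Fri
Dec: 31 days, starts Sat → 5 of Sat, Sun, Mon ✓
Months with five Sundays: Jan, Apr, Jul, Sep, Dec.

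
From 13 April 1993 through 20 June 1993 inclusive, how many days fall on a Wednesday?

13 April 1993 is a Tuesday.
That's 69 days from start to end, counting both.
69 = 7 × 9 + 6, so there are 9 full weeks plus 6 extra days.
Each full week contributes one Wednesday: 9 so far.
The 6 extra days are Tue, Wed, Thu, Fri, Sat, Sun — 1 of them qualifies.
Total: 9 + 1 = 10.

10 Wednesdays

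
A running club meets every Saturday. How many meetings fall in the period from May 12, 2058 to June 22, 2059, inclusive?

58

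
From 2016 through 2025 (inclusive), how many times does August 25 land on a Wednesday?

1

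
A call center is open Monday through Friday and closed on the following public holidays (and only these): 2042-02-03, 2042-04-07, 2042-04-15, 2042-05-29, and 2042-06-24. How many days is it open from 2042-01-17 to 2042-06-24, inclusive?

108 business days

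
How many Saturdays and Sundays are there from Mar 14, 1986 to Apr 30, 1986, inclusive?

14

Mar 14, 1986 is a Friday.
From Mar 14, 1986 to Apr 30, 1986 is 48 days inclusive.
48 = 7 × 6 + 6, so there are 6 full weeks plus 6 extra days.
Each full week contributes 2 weekend days (Sat, Sun): 6 × 2 = 12.
The 6 extra days are Friday, Saturday, Sunday, Monday, Tuesday, Wednesday — 2 of them qualify.
Total: 12 + 2 = 14.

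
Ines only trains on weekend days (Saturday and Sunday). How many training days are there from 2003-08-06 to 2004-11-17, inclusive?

2003-08-06 is a Wednesday.
That's 470 days from start to end, counting both.
470 = 7 × 67 + 1, so there are 67 full weeks plus 1 extra day.
Each full week contributes 2 weekend days (Sat, Sun): 67 × 2 = 134.
The 1 extra day is Wed — none qualify.
Total: 134 + 0 = 134.

134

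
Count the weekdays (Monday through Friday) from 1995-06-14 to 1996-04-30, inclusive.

230

1995-06-14 is a Wednesday.
That's 322 days from start to end, counting both.
322 = 7 × 46, so the span is exactly 46 full weeks.
Each full week contributes 5 weekdays (Mon–Fri): 46 × 5 = 230.
Total: 230.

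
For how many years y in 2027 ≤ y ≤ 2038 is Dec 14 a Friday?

Day of week of December 14 in each year:
2027: Tue, 2028: Thu, 2029: Fri ✓, 2030: Sat, 2031: Sun, 2032: Tue, 2033: Wed, 2034: Thu, 2035: Fri ✓, 2036: Sun, 2037: Mon, 2038: Tue
Fridays: 2029, 2035.

2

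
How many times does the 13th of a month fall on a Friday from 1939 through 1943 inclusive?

Friday-the-13ths by year:
1939: Jan, Oct
1940: Sep, Dec
1941: Jun
1942: Feb, Mar, Nov
1943: Aug

9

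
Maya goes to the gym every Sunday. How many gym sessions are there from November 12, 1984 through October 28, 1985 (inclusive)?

November 12, 1984 is a Monday.
From November 12, 1984 to October 28, 1985 is 351 days inclusive.
351 = 7 × 50 + 1, so there are 50 full weeks plus 1 extra day.
Each full week contributes one Sunday: 50 so far.
The 1 extra day is Monday — none qualify.
Total: 50 + 0 = 50.

50 Sundays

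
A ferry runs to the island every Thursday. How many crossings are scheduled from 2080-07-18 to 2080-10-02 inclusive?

11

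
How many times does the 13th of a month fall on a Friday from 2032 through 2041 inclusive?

Friday-the-13ths by year:
2032: Feb, Aug
2033: May
2034: Jan, Oct
2035: Apr, Jul
2036: Jun
2037: Feb, Mar, Nov
2038: Aug
2039: May
2040: Jan, Apr, Jul
2041: Sep, Dec

18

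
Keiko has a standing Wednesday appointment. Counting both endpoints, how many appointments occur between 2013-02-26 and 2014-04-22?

2013-02-26 is a Tuesday.
That's 421 days from start to end, counting both.
421 = 7 × 60 + 1, so there are 60 full weeks plus 1 extra day.
Each full week contributes one Wednesday: 60 so far.
The 1 extra day is Tuesday — none qualify.
Total: 60 + 0 = 60.

60 Wednesdays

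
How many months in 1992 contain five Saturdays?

4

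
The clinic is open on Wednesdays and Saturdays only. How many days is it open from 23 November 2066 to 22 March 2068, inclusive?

139

23 November 2066 is a Tuesday.
That's 486 days from start to end, counting both.
486 = 7 × 69 + 3, so there are 69 full weeks plus 3 extra days.
Each full week contributes 2 days from the set (Wed, Sat): 69 × 2 = 138.
The 3 extra days are Tue, Wed, Thu — 1 of them qualifies.
Total: 138 + 1 = 139.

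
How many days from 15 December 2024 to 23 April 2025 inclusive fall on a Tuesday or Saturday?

37

15 December 2024 is a Sunday.
From 15 December 2024 to 23 April 2025 is 130 days inclusive.
130 = 7 × 18 + 4, so there are 18 full weeks plus 4 extra days.
Each full week contributes 2 days from the set (Tue, Sat): 18 × 2 = 36.
The 4 extra days are Sunday, Monday, Tuesday, Wednesday — 1 of them qualifies.
Total: 36 + 1 = 37.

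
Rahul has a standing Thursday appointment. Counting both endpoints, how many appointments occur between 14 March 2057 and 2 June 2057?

12

14 March 2057 is a Wednesday.
The range spans 81 days (inclusive of both endpoints).
81 = 7 × 11 + 4, so there are 11 full weeks plus 4 extra days.
Each full week contributes one Thursday: 11 so far.
The 4 extra days are Wed, Thu, Fri, Sat — 1 of them qualifies.
Total: 11 + 1 = 12.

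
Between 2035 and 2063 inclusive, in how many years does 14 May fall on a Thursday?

4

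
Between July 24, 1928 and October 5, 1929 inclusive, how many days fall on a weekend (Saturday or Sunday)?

July 24, 1928 is a Tuesday.
The range spans 439 days (inclusive of both endpoints).
439 = 7 × 62 + 5, so there are 62 full weeks plus 5 extra days.
Each full week contributes 2 weekend days (Sat, Sun): 62 × 2 = 124.
The 5 extra days are Tue, Wed, Thu, Fri, Sat — 1 of them qualifies.
Total: 124 + 1 = 125.

125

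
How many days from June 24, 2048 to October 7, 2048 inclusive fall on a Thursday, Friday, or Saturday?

June 24, 2048 is a Wednesday.
The range spans 106 days (inclusive of both endpoints).
106 = 7 × 15 + 1, so there are 15 full weeks plus 1 extra day.
Each full week contributes 3 days from the set (Thu, Fri, Sat): 15 × 3 = 45.
The 1 extra day is Wed — none qualify.
Total: 45 + 0 = 45.

45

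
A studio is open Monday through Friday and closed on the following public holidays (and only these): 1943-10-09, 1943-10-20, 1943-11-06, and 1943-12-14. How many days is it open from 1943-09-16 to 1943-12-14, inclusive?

62

1943-09-16 is a Thursday.
From 1943-09-16 to 1943-12-14 is 90 days inclusive.
90 = 7 × 12 + 6, so there are 12 full weeks plus 6 extra days.
Each full week contributes 5 weekdays (Mon–Fri): 12 × 5 = 60.
The 6 extra days are Thursday, Friday, Saturday, Sunday, Monday, Tuesday — 4 of them qualify.
Total: 60 + 4 = 64.
Holidays: 1943-10-09 (Sat); 1943-10-20 (Wed); 1943-11-06 (Sat); 1943-12-14 (Tue).
2 of the 4 holidays fall on weekdays; the rest are weekends and were already excluded.
Business days: 64 − 2 = 62.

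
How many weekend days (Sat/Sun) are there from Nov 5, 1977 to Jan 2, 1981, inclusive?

Nov 5, 1977 is a Saturday.
From Nov 5, 1977 to Jan 2, 1981 is 1155 days inclusive.
1155 = 7 × 165, so the span is exactly 165 full weeks.
Each full week contributes 2 weekend days (Sat, Sun): 165 × 2 = 330.
Total: 330.

330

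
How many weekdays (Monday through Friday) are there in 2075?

2075-01-01 is a Tuesday.
From 2075-01-01 to 2075-12-31 is 365 days inclusive.
365 = 7 × 52 + 1, so there are 52 full weeks plus 1 extra day.
Each full week contributes 5 weekdays (Mon–Fri): 52 × 5 = 260.
The 1 extra day is Tuesday — 1 of them qualifies.
Total: 260 + 1 = 261.

261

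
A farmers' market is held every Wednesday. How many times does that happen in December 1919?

5

1 December 1919 is a Monday.
From 1 December 1919 to 31 December 1919 is 31 days inclusive.
31 = 7 × 4 + 3, so there are 4 full weeks plus 3 extra days.
Each full week contributes one Wednesday: 4 so far.
The 3 extra days are Mon, Tue, Wed — 1 of them qualifies.
Total: 4 + 1 = 5.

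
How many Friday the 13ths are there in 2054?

3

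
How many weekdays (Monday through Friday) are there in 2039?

260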